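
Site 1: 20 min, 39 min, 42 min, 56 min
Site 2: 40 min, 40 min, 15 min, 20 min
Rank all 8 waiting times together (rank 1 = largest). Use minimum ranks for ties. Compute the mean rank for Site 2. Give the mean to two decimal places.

Sorted (descending): 56, 42, 40, 40, 39, 20, 20, 15
The 2 values of 40 occupy positions 3–4 → each gets rank 3.
The 2 values of 20 occupy positions 6–7 → each gets rank 6.
Site 2 values → pooled ranks: 40→3, 40→3, 15→8, 20→6
Mean rank = (3 + 3 + 8 + 6) / 4 = 5.00

5.00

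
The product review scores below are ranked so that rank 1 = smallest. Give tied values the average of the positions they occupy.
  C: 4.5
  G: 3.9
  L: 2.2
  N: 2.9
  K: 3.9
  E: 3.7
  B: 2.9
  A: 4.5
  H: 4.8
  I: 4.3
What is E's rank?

4

Sorted (ascending): 2.2, 2.9, 2.9, 3.7, 3.9, 3.9, 4.3, 4.5, 4.5, 4.8
The 2 values of 2.9 occupy positions 2–3 → average rank (2+3)/2 = 2.5.
The 2 values of 3.9 occupy positions 5–6 → average rank (5+6)/2 = 5.5.
The 2 values of 4.5 occupy positions 8–9 → average rank (8+9)/2 = 8.5.
E has value 3.7 → rank 4.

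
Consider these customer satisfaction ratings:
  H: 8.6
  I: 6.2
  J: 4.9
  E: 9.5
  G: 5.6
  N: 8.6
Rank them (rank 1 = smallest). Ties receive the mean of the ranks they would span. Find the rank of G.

Sorted (ascending): 4.9, 5.6, 6.2, 8.6, 8.6, 9.5
The 2 values of 8.6 occupy positions 4–5 → average rank (4+5)/2 = 4.5.
G has value 5.6 → rank 2.

2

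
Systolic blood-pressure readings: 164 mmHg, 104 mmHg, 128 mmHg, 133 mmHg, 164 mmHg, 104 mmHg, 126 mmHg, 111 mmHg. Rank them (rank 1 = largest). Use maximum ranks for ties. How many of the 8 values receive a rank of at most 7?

Sorted (descending): 164, 164, 133, 128, 126, 111, 104, 104
The 2 values of 164 occupy positions 1–2 → each gets rank 2.
The 2 values of 104 occupy positions 7–8 → each gets rank 8.
Ranks ≤ 7: {2, 2, 3, 4, 5, 6} → 6 values.

6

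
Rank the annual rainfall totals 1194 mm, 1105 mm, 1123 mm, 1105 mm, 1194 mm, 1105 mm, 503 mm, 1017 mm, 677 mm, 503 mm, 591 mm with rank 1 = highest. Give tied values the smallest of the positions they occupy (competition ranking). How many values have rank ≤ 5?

6

Sorted (descending): 1194, 1194, 1123, 1105, 1105, 1105, 1017, 677, 591, 503, 503
The 2 values of 1194 occupy positions 1–2 → each gets rank 1.
The 3 values of 1105 occupy positions 4–6 → each gets rank 4.
The 2 values of 503 occupy positions 10–11 → each gets rank 10.
Ranks ≤ 5: {1, 1, 3, 4, 4, 4} → 6 values.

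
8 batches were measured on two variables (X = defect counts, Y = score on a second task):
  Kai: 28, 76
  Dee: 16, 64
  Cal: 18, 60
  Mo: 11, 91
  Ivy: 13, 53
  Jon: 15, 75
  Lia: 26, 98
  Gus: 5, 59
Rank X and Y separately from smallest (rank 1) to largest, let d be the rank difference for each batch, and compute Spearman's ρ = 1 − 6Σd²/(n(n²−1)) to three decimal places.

Ranks of variable 1: 8, 5, 6, 2, 3, 4, 7, 1
Ranks of variable 2: 6, 4, 3, 7, 1, 5, 8, 2
d = r₁ − r₂: 2, 1, 3, -5, 2, -1, -1, -1
d²: 4, 1, 9, 25, 4, 1, 1, 1; Σd² = 46
ρ = 1 − 6·46/(8·63) = 1 − 276/504 = 0.452

0.452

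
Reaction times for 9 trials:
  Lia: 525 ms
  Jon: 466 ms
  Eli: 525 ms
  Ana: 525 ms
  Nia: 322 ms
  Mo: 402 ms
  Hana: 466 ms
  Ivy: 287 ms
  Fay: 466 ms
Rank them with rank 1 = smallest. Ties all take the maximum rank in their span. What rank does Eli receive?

9

Sorted (ascending): 287, 322, 402, 466, 466, 466, 525, 525, 525
The 3 values of 466 occupy positions 4–6 → each gets rank 6.
The 3 values of 525 occupy positions 7–9 → each gets rank 9.
Eli has value 525 ms → rank 9.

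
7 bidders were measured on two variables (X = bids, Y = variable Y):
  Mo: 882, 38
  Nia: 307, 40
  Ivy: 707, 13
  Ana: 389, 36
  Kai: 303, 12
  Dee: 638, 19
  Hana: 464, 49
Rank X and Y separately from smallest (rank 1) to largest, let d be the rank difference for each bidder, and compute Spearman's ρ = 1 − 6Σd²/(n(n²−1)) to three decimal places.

Ranks of variable 1: 7, 2, 6, 3, 1, 5, 4
Ranks of variable 2: 5, 6, 2, 4, 1, 3, 7
d = r₁ − r₂: 2, -4, 4, -1, 0, 2, -3
d²: 4, 16, 16, 1, 0, 4, 9; Σd² = 50
ρ = 1 − 6·50/(7·48) = 1 − 300/336 = 0.107

0.107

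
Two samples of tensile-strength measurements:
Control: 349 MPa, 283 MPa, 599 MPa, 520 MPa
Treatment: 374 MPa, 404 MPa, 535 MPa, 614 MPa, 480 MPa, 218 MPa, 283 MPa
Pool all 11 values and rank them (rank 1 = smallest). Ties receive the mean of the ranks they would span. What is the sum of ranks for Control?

Sorted (ascending): 218, 283, 283, 349, 374, 404, 480, 520, 535, 599, 614
The 2 values of 283 occupy positions 2–3 → average rank (2+3)/2 = 2.5.
Control values → pooled ranks: 349→4, 283→2.5, 599→10, 520→8
Rank sum = 4 + 2.5 + 10 + 8 = 24.5

24.5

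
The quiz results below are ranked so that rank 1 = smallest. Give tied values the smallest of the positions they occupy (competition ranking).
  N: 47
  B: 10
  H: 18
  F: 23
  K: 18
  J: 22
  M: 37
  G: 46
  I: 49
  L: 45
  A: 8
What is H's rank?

3

Sorted (ascending): 8, 10, 18, 18, 22, 23, 37, 45, 46, 47, 49
The 2 values of 18 occupy positions 3–4 → each gets rank 3.
H has value 18 → rank 3.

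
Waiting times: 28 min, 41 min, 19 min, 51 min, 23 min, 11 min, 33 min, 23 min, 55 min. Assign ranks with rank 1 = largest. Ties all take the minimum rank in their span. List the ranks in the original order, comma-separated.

5, 3, 8, 2, 6, 9, 4, 6, 1

Sorted (descending): 55, 51, 41, 33, 28, 23, 23, 19, 11
The 2 values of 23 occupy positions 6–7 → each gets rank 6.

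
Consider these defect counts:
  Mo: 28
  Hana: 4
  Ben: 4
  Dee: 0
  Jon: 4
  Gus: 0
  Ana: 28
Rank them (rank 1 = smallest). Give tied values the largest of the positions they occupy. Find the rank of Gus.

2

Sorted (ascending): 0, 0, 4, 4, 4, 28, 28
The 2 values of 0 occupy positions 1–2 → each gets rank 2.
The 3 values of 4 occupy positions 3–5 → each gets rank 5.
The 2 values of 28 occupy positions 6–7 → each gets rank 7.
Gus has value 0 → rank 2.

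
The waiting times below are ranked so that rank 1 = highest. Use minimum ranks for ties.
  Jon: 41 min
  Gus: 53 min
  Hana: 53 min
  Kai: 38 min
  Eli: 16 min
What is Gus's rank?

1

Sorted (descending): 53, 53, 41, 38, 16
The 2 values of 53 occupy positions 1–2 → each gets rank 1.
Gus has value 53 min → rank 1.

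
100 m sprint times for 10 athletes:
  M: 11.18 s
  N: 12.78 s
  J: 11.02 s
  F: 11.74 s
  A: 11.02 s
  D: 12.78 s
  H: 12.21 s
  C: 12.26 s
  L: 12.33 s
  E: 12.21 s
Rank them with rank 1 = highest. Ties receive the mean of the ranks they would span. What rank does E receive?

Sorted (descending): 12.78, 12.78, 12.33, 12.26, 12.21, 12.21, 11.74, 11.18, 11.02, 11.02
The 2 values of 12.78 occupy positions 1–2 → average rank (1+2)/2 = 1.5.
The 2 values of 12.21 occupy positions 5–6 → average rank (5+6)/2 = 5.5.
The 2 values of 11.02 occupy positions 9–10 → average rank (9+10)/2 = 9.5.
E has value 12.21 s → rank 5.5.

5.5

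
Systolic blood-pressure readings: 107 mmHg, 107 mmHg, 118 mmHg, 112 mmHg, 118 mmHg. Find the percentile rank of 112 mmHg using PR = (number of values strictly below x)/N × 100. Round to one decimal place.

40.0

N = 5.
Strictly below 112: 2. Equal to 112: 1.
PR = 2/5 × 100 = 40.0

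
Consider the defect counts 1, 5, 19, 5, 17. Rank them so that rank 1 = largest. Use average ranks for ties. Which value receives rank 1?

19

Sorted (descending): 19, 17, 5, 5, 1
The 2 values of 5 occupy positions 3–4 → average rank (3+4)/2 = 3.5.
Rank 1 → value 19.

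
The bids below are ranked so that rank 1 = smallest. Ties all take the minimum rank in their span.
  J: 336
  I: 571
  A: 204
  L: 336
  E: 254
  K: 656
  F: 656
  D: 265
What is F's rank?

7

Sorted (ascending): 204, 254, 265, 336, 336, 571, 656, 656
The 2 values of 336 occupy positions 4–5 → each gets rank 4.
The 2 values of 656 occupy positions 7–8 → each gets rank 7.
F has value 656 → rank 7.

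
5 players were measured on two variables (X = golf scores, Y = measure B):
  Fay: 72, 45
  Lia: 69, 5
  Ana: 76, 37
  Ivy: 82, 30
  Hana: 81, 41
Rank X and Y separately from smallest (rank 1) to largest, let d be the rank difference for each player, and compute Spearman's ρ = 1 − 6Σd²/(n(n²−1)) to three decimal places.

Ranks of variable 1: 2, 1, 3, 5, 4
Ranks of variable 2: 5, 1, 3, 2, 4
d = r₁ − r₂: -3, 0, 0, 3, 0
d²: 9, 0, 0, 9, 0; Σd² = 18
ρ = 1 − 6·18/(5·24) = 1 − 108/120 = 0.100

0.100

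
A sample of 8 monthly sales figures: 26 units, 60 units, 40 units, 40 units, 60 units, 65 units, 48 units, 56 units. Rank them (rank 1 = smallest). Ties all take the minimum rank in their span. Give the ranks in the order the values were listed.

Sorted (ascending): 26, 40, 40, 48, 56, 60, 60, 65
The 2 values of 40 occupy positions 2–3 → each gets rank 2.
The 2 values of 60 occupy positions 6–7 → each gets rank 6.

1, 6, 2, 2, 6, 8, 4, 5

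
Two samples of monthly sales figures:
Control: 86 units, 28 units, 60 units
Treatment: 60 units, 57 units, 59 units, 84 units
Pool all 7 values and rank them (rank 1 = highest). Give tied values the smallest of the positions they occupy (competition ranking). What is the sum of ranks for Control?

11

Sorted (descending): 86, 84, 60, 60, 59, 57, 28
The 2 values of 60 occupy positions 3–4 → each gets rank 3.
Control values → pooled ranks: 86→1, 28→7, 60→3
Rank sum = 1 + 7 + 3 = 11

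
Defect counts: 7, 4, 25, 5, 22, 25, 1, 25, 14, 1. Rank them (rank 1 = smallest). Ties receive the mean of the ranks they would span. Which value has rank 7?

Sorted (ascending): 1, 1, 4, 5, 7, 14, 22, 25, 25, 25
The 2 values of 1 occupy positions 1–2 → average rank (1+2)/2 = 1.5.
The 3 values of 25 occupy positions 8–10 → average rank 9.
Rank 7 → value 22.

22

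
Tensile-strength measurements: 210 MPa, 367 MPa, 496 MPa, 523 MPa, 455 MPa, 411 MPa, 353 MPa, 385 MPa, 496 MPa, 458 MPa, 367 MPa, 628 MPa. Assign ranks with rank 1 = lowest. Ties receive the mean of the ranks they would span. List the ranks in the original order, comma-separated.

Sorted (ascending): 210, 353, 367, 367, 385, 411, 455, 458, 496, 496, 523, 628
The 2 values of 367 occupy positions 3–4 → average rank (3+4)/2 = 3.5.
The 2 values of 496 occupy positions 9–10 → average rank (9+10)/2 = 9.5.

1, 3.5, 9.5, 11, 7, 6, 2, 5, 9.5, 8, 3.5, 12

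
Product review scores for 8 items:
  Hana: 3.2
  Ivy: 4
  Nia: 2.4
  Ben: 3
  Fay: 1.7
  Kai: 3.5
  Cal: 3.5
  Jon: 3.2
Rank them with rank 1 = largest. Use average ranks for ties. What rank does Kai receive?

Sorted (descending): 4, 3.5, 3.5, 3.2, 3.2, 3, 2.4, 1.7
The 2 values of 3.5 occupy positions 2–3 → average rank (2+3)/2 = 2.5.
The 2 values of 3.2 occupy positions 4–5 → average rank (4+5)/2 = 4.5.
Kai has value 3.5 → rank 2.5.

2.5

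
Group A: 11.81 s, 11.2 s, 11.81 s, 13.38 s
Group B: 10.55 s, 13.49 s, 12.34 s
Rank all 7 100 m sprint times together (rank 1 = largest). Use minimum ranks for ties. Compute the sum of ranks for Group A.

Sorted (descending): 13.49, 13.38, 12.34, 11.81, 11.81, 11.2, 10.55
The 2 values of 11.81 occupy positions 4–5 → each gets rank 4.
Group A values → pooled ranks: 11.81→4, 11.2→6, 11.81→4, 13.38→2
Rank sum = 4 + 6 + 4 + 2 = 16

16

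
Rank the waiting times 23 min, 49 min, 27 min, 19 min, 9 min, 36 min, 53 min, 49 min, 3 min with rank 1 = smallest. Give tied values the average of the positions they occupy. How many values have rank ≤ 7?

Sorted (ascending): 3, 9, 19, 23, 27, 36, 49, 49, 53
The 2 values of 49 occupy positions 7–8 → average rank (7+8)/2 = 7.5.
Ranks ≤ 7: {1, 2, 3, 4, 5, 6} → 6 values.

6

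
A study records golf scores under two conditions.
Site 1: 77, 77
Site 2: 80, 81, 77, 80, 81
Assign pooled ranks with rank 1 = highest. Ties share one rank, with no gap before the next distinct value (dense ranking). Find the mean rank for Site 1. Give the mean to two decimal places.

3.00

Sorted (descending): 81, 81, 80, 80, 77, 77, 77
The 2 values of 81 share dense rank 1.
The 2 values of 80 share dense rank 2.
The 3 values of 77 share dense rank 3.
Site 1 values → pooled ranks: 77→3, 77→3
Mean rank = (3 + 3) / 2 = 3.00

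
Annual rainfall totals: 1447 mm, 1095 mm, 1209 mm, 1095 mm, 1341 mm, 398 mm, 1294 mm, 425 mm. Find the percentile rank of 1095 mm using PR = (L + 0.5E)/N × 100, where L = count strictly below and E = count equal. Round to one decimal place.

37.5

N = 8.
Strictly below 1095: 2. Equal to 1095: 2.
PR = (2 + 0.5·2)/8 × 100 = 37.5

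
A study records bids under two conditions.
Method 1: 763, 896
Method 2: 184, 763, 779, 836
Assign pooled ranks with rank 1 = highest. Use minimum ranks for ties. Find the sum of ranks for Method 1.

5

Sorted (descending): 896, 836, 779, 763, 763, 184
The 2 values of 763 occupy positions 4–5 → each gets rank 4.
Method 1 values → pooled ranks: 763→4, 896→1
Rank sum = 4 + 1 = 5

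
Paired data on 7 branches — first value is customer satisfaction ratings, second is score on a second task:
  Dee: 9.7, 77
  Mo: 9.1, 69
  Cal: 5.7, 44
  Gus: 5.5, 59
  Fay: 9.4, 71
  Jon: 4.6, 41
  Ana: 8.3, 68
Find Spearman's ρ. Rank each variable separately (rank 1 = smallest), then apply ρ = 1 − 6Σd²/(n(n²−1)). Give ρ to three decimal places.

0.964

Ranks of variable 1: 7, 5, 3, 2, 6, 1, 4
Ranks of variable 2: 7, 5, 2, 3, 6, 1, 4
d = r₁ − r₂: 0, 0, 1, -1, 0, 0, 0
d²: 0, 0, 1, 1, 0, 0, 0; Σd² = 2
ρ = 1 − 6·2/(7·48) = 1 − 12/336 = 0.964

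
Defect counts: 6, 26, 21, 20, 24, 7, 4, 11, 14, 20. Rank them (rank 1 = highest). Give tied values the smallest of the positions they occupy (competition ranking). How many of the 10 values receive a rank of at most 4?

Sorted (descending): 26, 24, 21, 20, 20, 14, 11, 7, 6, 4
The 2 values of 20 occupy positions 4–5 → each gets rank 4.
Ranks ≤ 4: {1, 2, 3, 4, 4} → 5 values.

5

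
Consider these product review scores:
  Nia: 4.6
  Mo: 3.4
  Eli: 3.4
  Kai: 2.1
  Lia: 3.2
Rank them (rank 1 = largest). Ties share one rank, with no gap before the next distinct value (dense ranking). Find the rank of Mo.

2

Sorted (descending): 4.6, 3.4, 3.4, 3.2, 2.1
The 2 values of 3.4 share dense rank 2.
Remaining distinct values take the next consecutive integers.
Mo has value 3.4 → rank 2.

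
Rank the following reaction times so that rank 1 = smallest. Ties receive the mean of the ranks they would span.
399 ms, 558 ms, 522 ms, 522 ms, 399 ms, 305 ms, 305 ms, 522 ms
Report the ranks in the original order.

3.5, 8, 6, 6, 3.5, 1.5, 1.5, 6

Sorted (ascending): 305, 305, 399, 399, 522, 522, 522, 558
The 2 values of 305 occupy positions 1–2 → average rank (1+2)/2 = 1.5.
The 2 values of 399 occupy positions 3–4 → average rank (3+4)/2 = 3.5.
The 3 values of 522 occupy positions 5–7 → average rank 6.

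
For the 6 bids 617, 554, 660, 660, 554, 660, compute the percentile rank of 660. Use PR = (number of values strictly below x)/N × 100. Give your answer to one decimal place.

N = 6.
Strictly below 660: 3. Equal to 660: 3.
PR = 3/6 × 100 = 50.0

50.0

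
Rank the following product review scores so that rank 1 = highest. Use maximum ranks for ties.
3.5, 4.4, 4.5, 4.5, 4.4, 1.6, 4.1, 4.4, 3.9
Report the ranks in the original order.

Sorted (descending): 4.5, 4.5, 4.4, 4.4, 4.4, 4.1, 3.9, 3.5, 1.6
The 2 values of 4.5 occupy positions 1–2 → each gets rank 2.
The 3 values of 4.4 occupy positions 3–5 → each gets rank 5.

8, 5, 2, 2, 5, 9, 6, 5, 7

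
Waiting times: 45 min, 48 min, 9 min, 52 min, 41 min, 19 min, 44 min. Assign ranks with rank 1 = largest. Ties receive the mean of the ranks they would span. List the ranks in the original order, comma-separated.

3, 2, 7, 1, 5, 6, 4

Sorted (descending): 52, 48, 45, 44, 41, 19, 9
No ties — each value takes its position as its rank.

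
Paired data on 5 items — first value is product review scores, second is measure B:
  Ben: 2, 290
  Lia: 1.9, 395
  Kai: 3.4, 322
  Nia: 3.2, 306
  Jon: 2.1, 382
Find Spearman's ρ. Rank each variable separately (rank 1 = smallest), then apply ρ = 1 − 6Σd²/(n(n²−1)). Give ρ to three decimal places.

-0.300

Ranks of variable 1: 2, 1, 5, 4, 3
Ranks of variable 2: 1, 5, 3, 2, 4
d = r₁ − r₂: 1, -4, 2, 2, -1
d²: 1, 16, 4, 4, 1; Σd² = 26
ρ = 1 − 6·26/(5·24) = 1 − 156/120 = -0.300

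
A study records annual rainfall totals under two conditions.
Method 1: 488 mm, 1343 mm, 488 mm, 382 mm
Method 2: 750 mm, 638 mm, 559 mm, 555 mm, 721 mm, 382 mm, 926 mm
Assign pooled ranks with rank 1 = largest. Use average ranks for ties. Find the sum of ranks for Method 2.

Sorted (descending): 1343, 926, 750, 721, 638, 559, 555, 488, 488, 382, 382
The 2 values of 488 occupy positions 8–9 → average rank (8+9)/2 = 8.5.
The 2 values of 382 occupy positions 10–11 → average rank (10+11)/2 = 10.5.
Method 2 values → pooled ranks: 750→3, 638→5, 559→6, 555→7, 721→4, 382→10.5, 926→2
Rank sum = 3 + 5 + 6 + 7 + 4 + 10.5 + 2 = 37.5

37.5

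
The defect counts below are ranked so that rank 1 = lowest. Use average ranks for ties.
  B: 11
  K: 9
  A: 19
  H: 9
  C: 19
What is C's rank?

Sorted (ascending): 9, 9, 11, 19, 19
The 2 values of 9 occupy positions 1–2 → average rank (1+2)/2 = 1.5.
The 2 values of 19 occupy positions 4–5 → average rank (4+5)/2 = 4.5.
C has value 19 → rank 4.5.

4.5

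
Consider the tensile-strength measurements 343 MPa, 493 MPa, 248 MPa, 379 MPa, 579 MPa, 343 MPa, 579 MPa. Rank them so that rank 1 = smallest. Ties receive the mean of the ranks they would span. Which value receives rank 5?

Sorted (ascending): 248, 343, 343, 379, 493, 579, 579
The 2 values of 343 occupy positions 2–3 → average rank (2+3)/2 = 2.5.
The 2 values of 579 occupy positions 6–7 → average rank (6+7)/2 = 6.5.
Rank 5 → value 493.

493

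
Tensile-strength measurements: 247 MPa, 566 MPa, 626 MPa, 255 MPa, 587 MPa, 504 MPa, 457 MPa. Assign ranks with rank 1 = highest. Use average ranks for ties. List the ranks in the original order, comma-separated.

7, 3, 1, 6, 2, 4, 5

Sorted (descending): 626, 587, 566, 504, 457, 255, 247
No ties — each value takes its position as its rank.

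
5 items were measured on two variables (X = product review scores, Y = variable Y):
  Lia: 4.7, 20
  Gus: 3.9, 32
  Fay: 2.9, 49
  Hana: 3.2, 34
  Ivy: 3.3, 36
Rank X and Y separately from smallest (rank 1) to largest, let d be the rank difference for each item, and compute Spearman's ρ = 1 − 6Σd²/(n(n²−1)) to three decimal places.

-0.900

Ranks of variable 1: 5, 4, 1, 2, 3
Ranks of variable 2: 1, 2, 5, 3, 4
d = r₁ − r₂: 4, 2, -4, -1, -1
d²: 16, 4, 16, 1, 1; Σd² = 38
ρ = 1 − 6·38/(5·24) = 1 − 228/120 = -0.900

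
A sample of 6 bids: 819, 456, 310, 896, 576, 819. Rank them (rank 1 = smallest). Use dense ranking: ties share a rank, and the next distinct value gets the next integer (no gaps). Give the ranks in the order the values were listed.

Sorted (ascending): 310, 456, 576, 819, 819, 896
The 2 values of 819 share dense rank 4.
Remaining distinct values take the next consecutive integers.

4, 2, 1, 5, 3, 4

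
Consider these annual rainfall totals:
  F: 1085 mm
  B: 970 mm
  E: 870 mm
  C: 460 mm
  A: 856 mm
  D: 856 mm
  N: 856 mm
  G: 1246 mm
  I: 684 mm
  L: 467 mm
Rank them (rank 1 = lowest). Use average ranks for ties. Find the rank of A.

Sorted (ascending): 460, 467, 684, 856, 856, 856, 870, 970, 1085, 1246
The 3 values of 856 occupy positions 4–6 → average rank 5.
A has value 856 mm → rank 5.

5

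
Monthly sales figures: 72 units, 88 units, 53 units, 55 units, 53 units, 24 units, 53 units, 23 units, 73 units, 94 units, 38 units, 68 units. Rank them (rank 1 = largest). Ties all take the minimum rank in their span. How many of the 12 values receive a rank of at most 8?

Sorted (descending): 94, 88, 73, 72, 68, 55, 53, 53, 53, 38, 24, 23
The 3 values of 53 occupy positions 7–9 → each gets rank 7.
Ranks ≤ 8: {1, 2, 3, 4, 5, 6, 7, 7, 7} → 9 values.

9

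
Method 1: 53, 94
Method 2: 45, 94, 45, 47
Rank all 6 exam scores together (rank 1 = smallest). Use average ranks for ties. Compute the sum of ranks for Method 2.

11.5

Sorted (ascending): 45, 45, 47, 53, 94, 94
The 2 values of 45 occupy positions 1–2 → average rank (1+2)/2 = 1.5.
The 2 values of 94 occupy positions 5–6 → average rank (5+6)/2 = 5.5.
Method 2 values → pooled ranks: 45→1.5, 94→5.5, 45→1.5, 47→3
Rank sum = 1.5 + 5.5 + 1.5 + 3 = 11.5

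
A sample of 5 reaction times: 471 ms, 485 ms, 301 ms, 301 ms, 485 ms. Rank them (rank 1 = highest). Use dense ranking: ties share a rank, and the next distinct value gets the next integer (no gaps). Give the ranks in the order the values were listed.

2, 1, 3, 3, 1

Sorted (descending): 485, 485, 471, 301, 301
The 2 values of 485 share dense rank 1.
The 2 values of 301 share dense rank 3.
Remaining distinct values take the next consecutive integers.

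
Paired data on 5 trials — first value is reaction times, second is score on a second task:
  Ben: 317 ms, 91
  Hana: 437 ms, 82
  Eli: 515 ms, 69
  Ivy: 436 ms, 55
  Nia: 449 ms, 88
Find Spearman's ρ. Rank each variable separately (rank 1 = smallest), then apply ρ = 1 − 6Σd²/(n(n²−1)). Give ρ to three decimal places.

-0.300

Ranks of variable 1: 1, 3, 5, 2, 4
Ranks of variable 2: 5, 3, 2, 1, 4
d = r₁ − r₂: -4, 0, 3, 1, 0
d²: 16, 0, 9, 1, 0; Σd² = 26
ρ = 1 − 6·26/(5·24) = 1 − 156/120 = -0.300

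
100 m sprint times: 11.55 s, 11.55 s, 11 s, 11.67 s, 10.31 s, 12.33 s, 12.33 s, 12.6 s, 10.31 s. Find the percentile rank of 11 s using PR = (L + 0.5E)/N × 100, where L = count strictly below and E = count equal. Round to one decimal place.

27.8

N = 9.
Strictly below 11: 2. Equal to 11: 1.
PR = (2 + 0.5·1)/9 × 100 = 27.8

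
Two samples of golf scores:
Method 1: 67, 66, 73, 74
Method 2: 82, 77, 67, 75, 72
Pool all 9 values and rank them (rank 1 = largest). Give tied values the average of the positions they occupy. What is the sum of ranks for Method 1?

25.5

Sorted (descending): 82, 77, 75, 74, 73, 72, 67, 67, 66
The 2 values of 67 occupy positions 7–8 → average rank (7+8)/2 = 7.5.
Method 1 values → pooled ranks: 67→7.5, 66→9, 73→5, 74→4
Rank sum = 7.5 + 9 + 5 + 4 = 25.5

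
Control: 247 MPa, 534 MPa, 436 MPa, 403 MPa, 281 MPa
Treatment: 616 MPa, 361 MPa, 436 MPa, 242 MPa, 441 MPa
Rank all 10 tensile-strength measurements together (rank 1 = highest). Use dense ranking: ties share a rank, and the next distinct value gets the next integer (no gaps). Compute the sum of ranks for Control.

26

Sorted (descending): 616, 534, 441, 436, 436, 403, 361, 281, 247, 242
The 2 values of 436 share dense rank 4.
Remaining distinct values take the next consecutive integers.
Control values → pooled ranks: 247→8, 534→2, 436→4, 403→5, 281→7
Rank sum = 8 + 2 + 4 + 5 + 7 = 26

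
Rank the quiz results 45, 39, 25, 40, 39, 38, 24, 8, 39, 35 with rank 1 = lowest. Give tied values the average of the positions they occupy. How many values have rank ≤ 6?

5

Sorted (ascending): 8, 24, 25, 35, 38, 39, 39, 39, 40, 45
The 3 values of 39 occupy positions 6–8 → average rank 7.
Ranks ≤ 6: {1, 2, 3, 4, 5} → 5 values.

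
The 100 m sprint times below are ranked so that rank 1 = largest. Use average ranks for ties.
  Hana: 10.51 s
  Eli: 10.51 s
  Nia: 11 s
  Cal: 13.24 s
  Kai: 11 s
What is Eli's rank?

Sorted (descending): 13.24, 11, 11, 10.51, 10.51
The 2 values of 11 occupy positions 2–3 → average rank (2+3)/2 = 2.5.
The 2 values of 10.51 occupy positions 4–5 → average rank (4+5)/2 = 4.5.
Eli has value 10.51 s → rank 4.5.

4.5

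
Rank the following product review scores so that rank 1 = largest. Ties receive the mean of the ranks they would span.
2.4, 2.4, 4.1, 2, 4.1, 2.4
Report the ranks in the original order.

Sorted (descending): 4.1, 4.1, 2.4, 2.4, 2.4, 2
The 2 values of 4.1 occupy positions 1–2 → average rank (1+2)/2 = 1.5.
The 3 values of 2.4 occupy positions 3–5 → average rank 4.

4, 4, 1.5, 6, 1.5, 4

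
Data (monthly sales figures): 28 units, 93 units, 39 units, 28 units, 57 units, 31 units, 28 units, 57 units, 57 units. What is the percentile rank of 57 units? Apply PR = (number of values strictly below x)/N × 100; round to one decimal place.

N = 9.
Strictly below 57: 5. Equal to 57: 3.
PR = 5/9 × 100 = 55.6

55.6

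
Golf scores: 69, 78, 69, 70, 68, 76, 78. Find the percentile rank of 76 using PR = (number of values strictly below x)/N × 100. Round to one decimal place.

N = 7.
Strictly below 76: 4. Equal to 76: 1.
PR = 4/7 × 100 = 57.1

57.1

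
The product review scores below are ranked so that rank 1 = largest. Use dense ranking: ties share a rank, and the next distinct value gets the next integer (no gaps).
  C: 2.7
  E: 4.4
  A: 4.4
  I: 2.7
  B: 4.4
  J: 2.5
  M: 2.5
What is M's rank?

3

Sorted (descending): 4.4, 4.4, 4.4, 2.7, 2.7, 2.5, 2.5
The 3 values of 4.4 share dense rank 1.
The 2 values of 2.7 share dense rank 2.
The 2 values of 2.5 share dense rank 3.
M has value 2.5 → rank 3.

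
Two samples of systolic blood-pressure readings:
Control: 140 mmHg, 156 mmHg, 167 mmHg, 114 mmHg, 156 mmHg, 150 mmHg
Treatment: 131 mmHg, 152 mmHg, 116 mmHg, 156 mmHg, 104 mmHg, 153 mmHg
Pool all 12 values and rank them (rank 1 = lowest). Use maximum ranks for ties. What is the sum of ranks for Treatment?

34

Sorted (ascending): 104, 114, 116, 131, 140, 150, 152, 153, 156, 156, 156, 167
The 3 values of 156 occupy positions 9–11 → each gets rank 11.
Treatment values → pooled ranks: 131→4, 152→7, 116→3, 156→11, 104→1, 153→8
Rank sum = 4 + 7 + 3 + 11 + 1 + 8 = 34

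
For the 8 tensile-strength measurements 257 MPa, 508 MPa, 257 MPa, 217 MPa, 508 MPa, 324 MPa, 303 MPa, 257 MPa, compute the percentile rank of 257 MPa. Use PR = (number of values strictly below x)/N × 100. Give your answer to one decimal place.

N = 8.
Strictly below 257: 1. Equal to 257: 3.
PR = 1/8 × 100 = 12.5

12.5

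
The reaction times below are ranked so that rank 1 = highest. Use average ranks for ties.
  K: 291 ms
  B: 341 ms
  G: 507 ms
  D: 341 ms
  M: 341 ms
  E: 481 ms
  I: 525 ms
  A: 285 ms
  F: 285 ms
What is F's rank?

8.5

Sorted (descending): 525, 507, 481, 341, 341, 341, 291, 285, 285
The 3 values of 341 occupy positions 4–6 → average rank 5.
The 2 values of 285 occupy positions 8–9 → average rank (8+9)/2 = 8.5.
F has value 285 ms → rank 8.5.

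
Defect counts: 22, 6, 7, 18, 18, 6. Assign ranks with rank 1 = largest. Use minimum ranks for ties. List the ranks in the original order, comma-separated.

Sorted (descending): 22, 18, 18, 7, 6, 6
The 2 values of 18 occupy positions 2–3 → each gets rank 2.
The 2 values of 6 occupy positions 5–6 → each gets rank 5.

1, 5, 4, 2, 2, 5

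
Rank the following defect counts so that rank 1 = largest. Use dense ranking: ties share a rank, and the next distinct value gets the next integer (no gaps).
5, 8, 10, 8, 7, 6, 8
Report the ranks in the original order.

5, 2, 1, 2, 3, 4, 2

Sorted (descending): 10, 8, 8, 8, 7, 6, 5
The 3 values of 8 share dense rank 2.
Remaining distinct values take the next consecutive integers.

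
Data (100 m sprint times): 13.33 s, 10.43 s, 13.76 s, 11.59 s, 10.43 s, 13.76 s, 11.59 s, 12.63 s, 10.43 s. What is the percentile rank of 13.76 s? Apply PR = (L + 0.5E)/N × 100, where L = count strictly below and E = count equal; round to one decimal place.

N = 9.
Strictly below 13.76: 7. Equal to 13.76: 2.
PR = (7 + 0.5·2)/9 × 100 = 88.9

88.9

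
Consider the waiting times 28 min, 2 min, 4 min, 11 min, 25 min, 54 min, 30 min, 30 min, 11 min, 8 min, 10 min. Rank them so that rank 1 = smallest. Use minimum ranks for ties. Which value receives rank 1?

Sorted (ascending): 2, 4, 8, 10, 11, 11, 25, 28, 30, 30, 54
The 2 values of 11 occupy positions 5–6 → each gets rank 5.
The 2 values of 30 occupy positions 9–10 → each gets rank 9.
Rank 1 → value 2.

2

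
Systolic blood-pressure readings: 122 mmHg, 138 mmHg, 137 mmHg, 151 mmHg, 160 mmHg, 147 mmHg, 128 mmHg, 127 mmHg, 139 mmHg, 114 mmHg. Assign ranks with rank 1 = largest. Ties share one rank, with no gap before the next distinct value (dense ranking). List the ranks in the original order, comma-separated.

Sorted (descending): 160, 151, 147, 139, 138, 137, 128, 127, 122, 114
No ties — each value takes its position as its rank.

9, 5, 6, 2, 1, 3, 7, 8, 4, 10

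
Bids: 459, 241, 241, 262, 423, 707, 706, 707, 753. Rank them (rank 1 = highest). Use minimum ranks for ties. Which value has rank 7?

Sorted (descending): 753, 707, 707, 706, 459, 423, 262, 241, 241
The 2 values of 707 occupy positions 2–3 → each gets rank 2.
The 2 values of 241 occupy positions 8–9 → each gets rank 8.
Rank 7 → value 262.

262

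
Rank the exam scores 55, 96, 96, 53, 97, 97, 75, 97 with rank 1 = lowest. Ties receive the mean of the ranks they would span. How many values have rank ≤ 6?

Sorted (ascending): 53, 55, 75, 96, 96, 97, 97, 97
The 2 values of 96 occupy positions 4–5 → average rank (4+5)/2 = 4.5.
The 3 values of 97 occupy positions 6–8 → average rank 7.
Ranks ≤ 6: {1, 2, 3, 4.5, 4.5} → 5 values.

5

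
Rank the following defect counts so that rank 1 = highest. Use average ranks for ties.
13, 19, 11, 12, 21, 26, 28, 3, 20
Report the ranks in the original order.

Sorted (descending): 28, 26, 21, 20, 19, 13, 12, 11, 3
No ties — each value takes its position as its rank.

6, 5, 8, 7, 3, 2, 1, 9, 4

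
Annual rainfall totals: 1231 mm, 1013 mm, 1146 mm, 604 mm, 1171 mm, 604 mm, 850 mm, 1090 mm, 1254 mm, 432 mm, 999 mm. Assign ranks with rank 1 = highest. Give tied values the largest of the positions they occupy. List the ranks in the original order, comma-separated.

Sorted (descending): 1254, 1231, 1171, 1146, 1090, 1013, 999, 850, 604, 604, 432
The 2 values of 604 occupy positions 9–10 → each gets rank 10.

2, 6, 4, 10, 3, 10, 8, 5, 1, 11, 7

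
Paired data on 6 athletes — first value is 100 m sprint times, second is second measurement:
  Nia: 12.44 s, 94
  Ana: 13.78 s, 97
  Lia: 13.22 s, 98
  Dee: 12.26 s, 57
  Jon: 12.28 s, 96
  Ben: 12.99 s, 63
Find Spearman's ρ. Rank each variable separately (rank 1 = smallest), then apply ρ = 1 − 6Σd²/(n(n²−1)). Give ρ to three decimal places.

0.714

Ranks of variable 1: 3, 6, 5, 1, 2, 4
Ranks of variable 2: 3, 5, 6, 1, 4, 2
d = r₁ − r₂: 0, 1, -1, 0, -2, 2
d²: 0, 1, 1, 0, 4, 4; Σd² = 10
ρ = 1 − 6·10/(6·35) = 1 − 60/210 = 0.714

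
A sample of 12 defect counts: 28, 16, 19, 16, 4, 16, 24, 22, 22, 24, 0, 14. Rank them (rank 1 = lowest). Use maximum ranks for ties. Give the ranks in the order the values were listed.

Sorted (ascending): 0, 4, 14, 16, 16, 16, 19, 22, 22, 24, 24, 28
The 3 values of 16 occupy positions 4–6 → each gets rank 6.
The 2 values of 22 occupy positions 8–9 → each gets rank 9.
The 2 values of 24 occupy positions 10–11 → each gets rank 11.

12, 6, 7, 6, 2, 6, 11, 9, 9, 11, 1, 3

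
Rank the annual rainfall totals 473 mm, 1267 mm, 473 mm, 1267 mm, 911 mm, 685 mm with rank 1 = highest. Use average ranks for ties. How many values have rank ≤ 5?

Sorted (descending): 1267, 1267, 911, 685, 473, 473
The 2 values of 1267 occupy positions 1–2 → average rank (1+2)/2 = 1.5.
The 2 values of 473 occupy positions 5–6 → average rank (5+6)/2 = 5.5.
Ranks ≤ 5: {1.5, 1.5, 3, 4} → 4 values.

4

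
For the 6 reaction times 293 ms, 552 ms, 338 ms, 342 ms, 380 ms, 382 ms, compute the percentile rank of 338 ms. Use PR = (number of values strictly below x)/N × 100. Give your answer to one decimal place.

N = 6.
Strictly below 338: 1. Equal to 338: 1.
PR = 1/6 × 100 = 16.7

16.7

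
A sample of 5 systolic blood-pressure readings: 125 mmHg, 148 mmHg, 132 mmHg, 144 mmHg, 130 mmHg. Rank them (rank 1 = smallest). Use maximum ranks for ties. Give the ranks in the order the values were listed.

1, 5, 3, 4, 2

Sorted (ascending): 125, 130, 132, 144, 148
No ties — each value takes its position as its rank.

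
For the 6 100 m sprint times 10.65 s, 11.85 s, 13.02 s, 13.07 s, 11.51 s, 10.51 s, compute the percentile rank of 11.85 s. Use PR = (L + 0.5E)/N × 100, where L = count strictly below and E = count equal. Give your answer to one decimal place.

58.3

N = 6.
Strictly below 11.85: 3. Equal to 11.85: 1.
PR = (3 + 0.5·1)/6 × 100 = 58.3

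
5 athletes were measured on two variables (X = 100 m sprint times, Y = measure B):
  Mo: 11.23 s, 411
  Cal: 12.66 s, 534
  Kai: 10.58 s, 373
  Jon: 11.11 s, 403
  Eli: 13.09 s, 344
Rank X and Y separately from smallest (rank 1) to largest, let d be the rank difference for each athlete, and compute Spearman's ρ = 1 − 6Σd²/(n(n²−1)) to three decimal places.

0.000

Ranks of variable 1: 3, 4, 1, 2, 5
Ranks of variable 2: 4, 5, 2, 3, 1
d = r₁ − r₂: -1, -1, -1, -1, 4
d²: 1, 1, 1, 1, 16; Σd² = 20
ρ = 1 − 6·20/(5·24) = 1 − 120/120 = 0.000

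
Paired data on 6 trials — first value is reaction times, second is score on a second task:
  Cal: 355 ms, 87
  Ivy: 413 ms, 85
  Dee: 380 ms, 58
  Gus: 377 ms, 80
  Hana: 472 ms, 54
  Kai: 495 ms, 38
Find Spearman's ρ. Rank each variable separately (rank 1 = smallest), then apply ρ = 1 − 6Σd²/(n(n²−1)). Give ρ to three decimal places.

Ranks of variable 1: 1, 4, 3, 2, 5, 6
Ranks of variable 2: 6, 5, 3, 4, 2, 1
d = r₁ − r₂: -5, -1, 0, -2, 3, 5
d²: 25, 1, 0, 4, 9, 25; Σd² = 64
ρ = 1 − 6·64/(6·35) = 1 − 384/210 = -0.829

-0.829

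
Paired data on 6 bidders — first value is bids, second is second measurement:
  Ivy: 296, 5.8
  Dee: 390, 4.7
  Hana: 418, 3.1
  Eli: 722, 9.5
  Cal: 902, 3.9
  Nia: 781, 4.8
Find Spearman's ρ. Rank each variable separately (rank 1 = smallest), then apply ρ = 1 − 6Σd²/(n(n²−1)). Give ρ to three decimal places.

Ranks of variable 1: 1, 2, 3, 4, 6, 5
Ranks of variable 2: 5, 3, 1, 6, 2, 4
d = r₁ − r₂: -4, -1, 2, -2, 4, 1
d²: 16, 1, 4, 4, 16, 1; Σd² = 42
ρ = 1 − 6·42/(6·35) = 1 − 252/210 = -0.200

-0.200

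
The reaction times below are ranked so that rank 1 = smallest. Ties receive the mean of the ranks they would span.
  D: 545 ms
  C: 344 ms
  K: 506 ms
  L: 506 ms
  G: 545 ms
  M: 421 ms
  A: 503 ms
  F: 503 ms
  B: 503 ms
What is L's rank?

6.5

Sorted (ascending): 344, 421, 503, 503, 503, 506, 506, 545, 545
The 3 values of 503 occupy positions 3–5 → average rank 4.
The 2 values of 506 occupy positions 6–7 → average rank (6+7)/2 = 6.5.
The 2 values of 545 occupy positions 8–9 → average rank (8+9)/2 = 8.5.
L has value 506 ms → rank 6.5.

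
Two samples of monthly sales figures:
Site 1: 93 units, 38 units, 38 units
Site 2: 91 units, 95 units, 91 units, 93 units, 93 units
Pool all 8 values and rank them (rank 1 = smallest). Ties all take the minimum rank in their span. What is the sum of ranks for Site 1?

7

Sorted (ascending): 38, 38, 91, 91, 93, 93, 93, 95
The 2 values of 38 occupy positions 1–2 → each gets rank 1.
The 2 values of 91 occupy positions 3–4 → each gets rank 3.
The 3 values of 93 occupy positions 5–7 → each gets rank 5.
Site 1 values → pooled ranks: 93→5, 38→1, 38→1
Rank sum = 5 + 1 + 1 = 7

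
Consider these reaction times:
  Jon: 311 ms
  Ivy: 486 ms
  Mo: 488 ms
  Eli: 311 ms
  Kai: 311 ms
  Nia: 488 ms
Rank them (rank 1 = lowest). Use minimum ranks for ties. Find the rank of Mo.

5

Sorted (ascending): 311, 311, 311, 486, 488, 488
The 3 values of 311 occupy positions 1–3 → each gets rank 1.
The 2 values of 488 occupy positions 5–6 → each gets rank 5.
Mo has value 488 ms → rank 5.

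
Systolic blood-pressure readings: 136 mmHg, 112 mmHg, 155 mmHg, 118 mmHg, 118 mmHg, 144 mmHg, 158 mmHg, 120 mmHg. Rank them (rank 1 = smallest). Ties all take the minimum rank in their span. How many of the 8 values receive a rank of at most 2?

Sorted (ascending): 112, 118, 118, 120, 136, 144, 155, 158
The 2 values of 118 occupy positions 2–3 → each gets rank 2.
Ranks ≤ 2: {1, 2, 2} → 3 values.

3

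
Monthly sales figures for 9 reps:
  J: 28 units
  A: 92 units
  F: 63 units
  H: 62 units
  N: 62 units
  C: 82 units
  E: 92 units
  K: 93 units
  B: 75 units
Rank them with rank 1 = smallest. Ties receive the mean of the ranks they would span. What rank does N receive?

Sorted (ascending): 28, 62, 62, 63, 75, 82, 92, 92, 93
The 2 values of 62 occupy positions 2–3 → average rank (2+3)/2 = 2.5.
The 2 values of 92 occupy positions 7–8 → average rank (7+8)/2 = 7.5.
N has value 62 units → rank 2.5.

2.5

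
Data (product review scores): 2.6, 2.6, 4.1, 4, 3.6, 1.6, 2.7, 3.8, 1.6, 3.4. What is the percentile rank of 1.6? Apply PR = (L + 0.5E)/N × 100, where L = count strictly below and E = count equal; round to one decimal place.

10.0

N = 10.
Strictly below 1.6: 0. Equal to 1.6: 2.
PR = (0 + 0.5·2)/10 × 100 = 10.0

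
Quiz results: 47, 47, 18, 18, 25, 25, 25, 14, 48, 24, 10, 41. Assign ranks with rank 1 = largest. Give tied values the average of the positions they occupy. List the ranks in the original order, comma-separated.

2.5, 2.5, 9.5, 9.5, 6, 6, 6, 11, 1, 8, 12, 4

Sorted (descending): 48, 47, 47, 41, 25, 25, 25, 24, 18, 18, 14, 10
The 2 values of 47 occupy positions 2–3 → average rank (2+3)/2 = 2.5.
The 3 values of 25 occupy positions 5–7 → average rank 6.
The 2 values of 18 occupy positions 9–10 → average rank (9+10)/2 = 9.5.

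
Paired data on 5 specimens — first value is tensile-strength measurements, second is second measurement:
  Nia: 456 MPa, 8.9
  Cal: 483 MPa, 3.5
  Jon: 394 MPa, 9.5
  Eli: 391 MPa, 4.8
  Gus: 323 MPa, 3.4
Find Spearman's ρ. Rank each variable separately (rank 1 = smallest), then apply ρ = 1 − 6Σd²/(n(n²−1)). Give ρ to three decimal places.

0.300

Ranks of variable 1: 4, 5, 3, 2, 1
Ranks of variable 2: 4, 2, 5, 3, 1
d = r₁ − r₂: 0, 3, -2, -1, 0
d²: 0, 9, 4, 1, 0; Σd² = 14
ρ = 1 − 6·14/(5·24) = 1 − 84/120 = 0.300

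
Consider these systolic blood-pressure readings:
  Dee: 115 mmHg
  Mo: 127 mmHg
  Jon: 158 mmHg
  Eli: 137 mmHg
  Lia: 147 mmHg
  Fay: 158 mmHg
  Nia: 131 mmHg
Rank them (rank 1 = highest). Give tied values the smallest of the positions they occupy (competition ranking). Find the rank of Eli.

Sorted (descending): 158, 158, 147, 137, 131, 127, 115
The 2 values of 158 occupy positions 1–2 → each gets rank 1.
Eli has value 137 mmHg → rank 4.

4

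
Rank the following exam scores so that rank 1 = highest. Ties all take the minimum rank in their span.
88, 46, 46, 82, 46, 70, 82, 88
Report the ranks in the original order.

Sorted (descending): 88, 88, 82, 82, 70, 46, 46, 46
The 2 values of 88 occupy positions 1–2 → each gets rank 1.
The 2 values of 82 occupy positions 3–4 → each gets rank 3.
The 3 values of 46 occupy positions 6–8 → each gets rank 6.

1, 6, 6, 3, 6, 5, 3, 1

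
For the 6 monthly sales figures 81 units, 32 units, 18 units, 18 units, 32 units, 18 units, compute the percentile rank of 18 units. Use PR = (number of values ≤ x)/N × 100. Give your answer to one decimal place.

50.0

N = 6.
Strictly below 18: 0. Equal to 18: 3.
PR = 3/6 × 100 = 50.0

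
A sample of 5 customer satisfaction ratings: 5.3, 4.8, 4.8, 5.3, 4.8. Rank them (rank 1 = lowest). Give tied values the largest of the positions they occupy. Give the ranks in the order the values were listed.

5, 3, 3, 5, 3

Sorted (ascending): 4.8, 4.8, 4.8, 5.3, 5.3
The 3 values of 4.8 occupy positions 1–3 → each gets rank 3.
The 2 values of 5.3 occupy positions 4–5 → each gets rank 5.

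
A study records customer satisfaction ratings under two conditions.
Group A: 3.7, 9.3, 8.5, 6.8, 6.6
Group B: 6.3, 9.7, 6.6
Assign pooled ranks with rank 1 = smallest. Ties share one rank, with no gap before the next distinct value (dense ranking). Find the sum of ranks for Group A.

Sorted (ascending): 3.7, 6.3, 6.6, 6.6, 6.8, 8.5, 9.3, 9.7
The 2 values of 6.6 share dense rank 3.
Remaining distinct values take the next consecutive integers.
Group A values → pooled ranks: 3.7→1, 9.3→6, 8.5→5, 6.8→4, 6.6→3
Rank sum = 1 + 6 + 5 + 4 + 3 = 19

19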